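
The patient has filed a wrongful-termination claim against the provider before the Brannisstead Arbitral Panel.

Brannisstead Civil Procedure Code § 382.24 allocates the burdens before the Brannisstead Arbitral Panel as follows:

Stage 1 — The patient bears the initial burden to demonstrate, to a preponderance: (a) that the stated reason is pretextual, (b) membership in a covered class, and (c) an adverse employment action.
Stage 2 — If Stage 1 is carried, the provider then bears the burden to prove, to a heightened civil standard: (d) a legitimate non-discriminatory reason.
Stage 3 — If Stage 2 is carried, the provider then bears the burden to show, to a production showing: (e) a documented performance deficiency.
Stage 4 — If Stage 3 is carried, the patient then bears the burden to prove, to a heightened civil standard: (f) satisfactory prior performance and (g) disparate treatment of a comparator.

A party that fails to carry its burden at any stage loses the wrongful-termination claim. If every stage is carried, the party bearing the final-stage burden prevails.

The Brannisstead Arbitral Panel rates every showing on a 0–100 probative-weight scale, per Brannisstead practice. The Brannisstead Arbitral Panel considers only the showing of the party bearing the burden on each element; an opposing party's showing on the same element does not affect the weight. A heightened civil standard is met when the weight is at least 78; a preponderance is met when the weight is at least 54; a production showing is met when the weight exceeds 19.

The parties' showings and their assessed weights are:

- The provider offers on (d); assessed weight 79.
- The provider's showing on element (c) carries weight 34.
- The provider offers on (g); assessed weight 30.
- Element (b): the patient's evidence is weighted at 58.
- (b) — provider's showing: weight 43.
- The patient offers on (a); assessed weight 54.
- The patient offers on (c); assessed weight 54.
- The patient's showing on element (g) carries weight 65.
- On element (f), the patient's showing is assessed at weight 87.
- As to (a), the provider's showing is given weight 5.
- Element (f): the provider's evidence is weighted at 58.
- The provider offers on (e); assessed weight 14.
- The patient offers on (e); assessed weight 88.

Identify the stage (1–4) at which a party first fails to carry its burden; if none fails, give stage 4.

stage 3

Stage 1 (patient, a preponderance, weight is at least 54): (a) 54 (provider's 5 disregarded) ≥ 54 — meets; (b) 58 (provider's 43 disregarded) ≥ 54 — meets; (c) 54 (provider's 34 disregarded) ≥ 54 — meets.
  The patient carries Stage 1; the provider now bears the burden.
Stage 2 (provider, a heightened civil standard, weight is at least 78): (d) 79 ≥ 78 — meets.
  All elements met. The provider retains the burden for Stage 3.
Stage 3 (provider, a production showing, weight exceeds 19): (e) 14 (patient's 88 disregarded) ≤ 19 — fails.
  The provider does not carry Stage 3.
So the patient prevails.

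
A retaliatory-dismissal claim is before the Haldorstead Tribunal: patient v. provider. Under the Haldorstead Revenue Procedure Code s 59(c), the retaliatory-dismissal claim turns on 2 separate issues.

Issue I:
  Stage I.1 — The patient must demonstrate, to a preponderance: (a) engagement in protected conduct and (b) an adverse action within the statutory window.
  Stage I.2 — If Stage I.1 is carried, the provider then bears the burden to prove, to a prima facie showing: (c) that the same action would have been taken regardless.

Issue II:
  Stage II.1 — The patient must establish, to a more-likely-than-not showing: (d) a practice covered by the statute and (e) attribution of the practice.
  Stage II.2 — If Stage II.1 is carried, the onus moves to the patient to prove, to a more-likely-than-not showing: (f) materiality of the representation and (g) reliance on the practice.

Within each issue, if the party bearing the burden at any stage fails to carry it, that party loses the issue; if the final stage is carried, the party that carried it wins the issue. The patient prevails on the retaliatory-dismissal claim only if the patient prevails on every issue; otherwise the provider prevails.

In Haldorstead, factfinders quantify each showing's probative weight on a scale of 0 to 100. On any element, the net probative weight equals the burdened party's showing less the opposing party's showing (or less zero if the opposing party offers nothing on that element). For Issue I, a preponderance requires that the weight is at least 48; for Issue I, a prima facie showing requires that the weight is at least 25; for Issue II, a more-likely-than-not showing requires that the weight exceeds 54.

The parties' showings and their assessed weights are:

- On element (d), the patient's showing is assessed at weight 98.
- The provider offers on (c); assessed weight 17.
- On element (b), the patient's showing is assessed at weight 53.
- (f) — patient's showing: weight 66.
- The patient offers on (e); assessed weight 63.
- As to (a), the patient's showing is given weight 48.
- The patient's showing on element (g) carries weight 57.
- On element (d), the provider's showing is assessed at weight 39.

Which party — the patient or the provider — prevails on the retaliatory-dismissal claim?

— Issue I —
At Stage I.1 the patient must meet a preponderance (weight is at least 48): on (a) the weight is 48, ≥ 48, so (a) meets the standard; on (b) the weight is 53, ≥ 48, so (b) meets the standard.
  All elements met. The burden passes to the provider.
At Stage I.2 the provider must meet a prima facie showing (weight is at least 25): on (c) the weight is 17, < 25, so (c) does not meet the standard.
  The provider does not carry Stage I.2.
The patient prevails on this issue.
— Issue II —
Stage II.1 — burden on patient; standard: a more-likely-than-not showing (weight exceeds 54).
    (d): 98 − 39 = 59 > 54 [met]
    (e): 63 > 54 [met]
  All elements met. The patient retains the burden for Stage II.2.
Stage II.2 — burden on patient; standard: a more-likely-than-not showing (weight exceeds 54).
    (f): 66 > 54 [met]
    (g): 57 > 54 [met]
  All elements met at the final stage.
With every stage satisfied, the patient prevails on this issue.
Per-issue: Issue I → patient; Issue II → patient. The patient must prevail on every issue; overall, the patient prevails.

patient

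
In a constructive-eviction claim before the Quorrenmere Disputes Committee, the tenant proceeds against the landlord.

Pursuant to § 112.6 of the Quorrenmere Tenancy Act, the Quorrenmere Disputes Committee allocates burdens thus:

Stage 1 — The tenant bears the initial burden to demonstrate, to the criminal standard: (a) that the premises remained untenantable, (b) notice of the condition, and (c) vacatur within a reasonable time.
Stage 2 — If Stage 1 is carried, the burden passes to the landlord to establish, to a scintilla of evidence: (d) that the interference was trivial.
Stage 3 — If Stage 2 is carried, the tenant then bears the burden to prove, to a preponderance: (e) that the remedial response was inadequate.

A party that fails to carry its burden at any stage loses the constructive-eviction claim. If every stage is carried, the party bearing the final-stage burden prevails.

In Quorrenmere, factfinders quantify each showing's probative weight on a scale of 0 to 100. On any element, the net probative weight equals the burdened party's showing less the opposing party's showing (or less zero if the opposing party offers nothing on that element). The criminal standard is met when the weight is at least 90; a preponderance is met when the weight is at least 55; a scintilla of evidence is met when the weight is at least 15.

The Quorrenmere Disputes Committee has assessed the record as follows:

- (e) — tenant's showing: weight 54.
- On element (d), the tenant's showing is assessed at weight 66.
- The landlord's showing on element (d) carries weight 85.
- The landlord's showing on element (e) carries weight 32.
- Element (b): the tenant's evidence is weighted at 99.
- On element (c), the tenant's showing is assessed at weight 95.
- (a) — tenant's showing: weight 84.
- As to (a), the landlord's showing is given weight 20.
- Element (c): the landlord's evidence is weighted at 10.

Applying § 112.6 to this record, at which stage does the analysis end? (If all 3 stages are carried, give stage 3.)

Stage 1 (tenant, the criminal standard, weight is at least 90): (a) net 84−20=64 < 90 — fails; (b) 99 ≥ 90 — meets; (c) net 95−10=85 < 90 — fails.
  The tenant does not carry Stage 1.
The analysis ends at Stage 1; the landlord prevails.

stage 1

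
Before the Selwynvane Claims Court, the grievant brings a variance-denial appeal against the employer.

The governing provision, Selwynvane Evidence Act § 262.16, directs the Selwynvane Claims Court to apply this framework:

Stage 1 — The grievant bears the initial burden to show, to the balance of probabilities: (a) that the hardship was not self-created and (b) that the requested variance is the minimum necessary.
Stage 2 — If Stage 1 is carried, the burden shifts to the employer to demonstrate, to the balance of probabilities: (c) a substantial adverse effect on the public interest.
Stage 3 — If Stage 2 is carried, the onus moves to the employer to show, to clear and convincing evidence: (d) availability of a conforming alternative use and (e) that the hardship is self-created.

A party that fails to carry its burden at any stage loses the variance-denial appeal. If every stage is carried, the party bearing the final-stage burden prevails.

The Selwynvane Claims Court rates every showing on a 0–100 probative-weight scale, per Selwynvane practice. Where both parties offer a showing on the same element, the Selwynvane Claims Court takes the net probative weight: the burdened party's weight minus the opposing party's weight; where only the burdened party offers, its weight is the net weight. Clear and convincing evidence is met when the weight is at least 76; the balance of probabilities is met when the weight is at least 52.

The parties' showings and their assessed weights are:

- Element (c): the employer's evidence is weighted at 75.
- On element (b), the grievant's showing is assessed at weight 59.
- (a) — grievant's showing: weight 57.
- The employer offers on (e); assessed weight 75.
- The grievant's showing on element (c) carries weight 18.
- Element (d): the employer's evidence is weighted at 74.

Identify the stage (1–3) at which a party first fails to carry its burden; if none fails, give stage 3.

stage 3

Stage 1 — burden on grievant; standard: the balance of probabilities (weight is at least 52).
    (a): 57 ≥ 52 [met]
    (b): 59 ≥ 52 [met]
  Stage 1 is satisfied; the onus moves to the employer.
Stage 2 — burden on employer; standard: the balance of probabilities (weight is at least 52).
    (c): 75 − 18 = 57 ≥ 52 [met]
  All elements met. The employer retains the burden for Stage 3.
Stage 3 — burden on employer; standard: clear and convincing evidence (weight is at least 76).
    (d): 74 < 76 [not met]
    (e): 75 < 76 [not met]
  Not every element is met, so the employer fails to carry Stage 3.
So the grievant prevails.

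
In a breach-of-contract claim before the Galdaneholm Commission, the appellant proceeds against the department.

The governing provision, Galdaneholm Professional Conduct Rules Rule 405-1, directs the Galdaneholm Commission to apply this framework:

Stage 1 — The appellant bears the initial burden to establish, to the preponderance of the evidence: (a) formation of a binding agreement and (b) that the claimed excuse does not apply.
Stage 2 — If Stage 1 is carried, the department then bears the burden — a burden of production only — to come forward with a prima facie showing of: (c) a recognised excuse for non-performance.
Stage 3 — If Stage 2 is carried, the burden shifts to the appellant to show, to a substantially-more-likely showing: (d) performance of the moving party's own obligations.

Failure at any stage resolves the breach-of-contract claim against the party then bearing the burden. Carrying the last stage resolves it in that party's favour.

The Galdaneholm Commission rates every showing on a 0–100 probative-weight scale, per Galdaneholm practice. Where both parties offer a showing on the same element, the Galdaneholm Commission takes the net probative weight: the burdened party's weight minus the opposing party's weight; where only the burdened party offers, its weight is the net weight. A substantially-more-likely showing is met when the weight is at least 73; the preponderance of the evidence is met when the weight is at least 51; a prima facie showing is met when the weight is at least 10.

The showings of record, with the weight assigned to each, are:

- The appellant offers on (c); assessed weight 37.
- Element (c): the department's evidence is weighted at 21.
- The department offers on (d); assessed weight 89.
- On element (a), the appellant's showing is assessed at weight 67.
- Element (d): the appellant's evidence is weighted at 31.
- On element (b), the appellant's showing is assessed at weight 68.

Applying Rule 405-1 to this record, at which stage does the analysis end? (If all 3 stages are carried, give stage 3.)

Stage 1 — burden on appellant; standard: the preponderance of the evidence (weight is at least 51).
    (a): 67 ≥ 51 [met]
    (b): 68 ≥ 51 [met]
  Stage 1 is satisfied; the onus moves to the department.
Stage 2 — burden on department; standard: a prima facie showing (weight is at least 10).
    (c): 21 − 37 = -16 < 10 [not met]
  The department does not carry Stage 2.
So the appellant prevails.

stage 2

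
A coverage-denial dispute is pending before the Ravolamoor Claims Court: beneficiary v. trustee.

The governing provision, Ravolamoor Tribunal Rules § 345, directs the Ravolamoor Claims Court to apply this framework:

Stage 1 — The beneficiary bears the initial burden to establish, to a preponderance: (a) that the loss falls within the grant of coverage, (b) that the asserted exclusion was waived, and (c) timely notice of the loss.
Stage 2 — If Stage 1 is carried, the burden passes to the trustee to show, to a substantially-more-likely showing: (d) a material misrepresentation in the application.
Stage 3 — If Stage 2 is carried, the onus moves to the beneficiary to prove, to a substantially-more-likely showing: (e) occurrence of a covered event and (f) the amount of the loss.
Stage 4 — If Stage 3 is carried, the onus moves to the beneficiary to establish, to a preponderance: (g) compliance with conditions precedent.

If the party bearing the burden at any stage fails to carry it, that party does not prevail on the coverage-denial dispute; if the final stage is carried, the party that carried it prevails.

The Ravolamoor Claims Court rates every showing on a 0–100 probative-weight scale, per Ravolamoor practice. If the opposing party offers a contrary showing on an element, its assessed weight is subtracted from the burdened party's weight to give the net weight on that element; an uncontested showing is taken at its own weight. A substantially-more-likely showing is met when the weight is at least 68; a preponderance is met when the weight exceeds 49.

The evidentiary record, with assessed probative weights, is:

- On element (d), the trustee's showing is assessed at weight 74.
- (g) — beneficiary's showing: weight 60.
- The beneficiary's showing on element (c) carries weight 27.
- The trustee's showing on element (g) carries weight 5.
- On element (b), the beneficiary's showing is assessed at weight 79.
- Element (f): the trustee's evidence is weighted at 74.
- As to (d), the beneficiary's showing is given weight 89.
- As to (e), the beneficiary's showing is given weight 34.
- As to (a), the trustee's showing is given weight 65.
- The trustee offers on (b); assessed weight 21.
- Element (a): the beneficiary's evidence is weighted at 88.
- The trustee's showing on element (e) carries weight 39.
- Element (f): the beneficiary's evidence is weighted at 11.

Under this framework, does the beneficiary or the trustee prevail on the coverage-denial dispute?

Stage 1 (beneficiary, a preponderance, weight exceeds 49): (a) net 88−65=23 ≤ 49 — fails; (b) net 79−21=58 > 49 — meets; (c) 27 ≤ 49 — fails.
  Not every element is met, so the beneficiary fails to carry Stage 1.
The analysis ends at Stage 1; the trustee prevails.

trustee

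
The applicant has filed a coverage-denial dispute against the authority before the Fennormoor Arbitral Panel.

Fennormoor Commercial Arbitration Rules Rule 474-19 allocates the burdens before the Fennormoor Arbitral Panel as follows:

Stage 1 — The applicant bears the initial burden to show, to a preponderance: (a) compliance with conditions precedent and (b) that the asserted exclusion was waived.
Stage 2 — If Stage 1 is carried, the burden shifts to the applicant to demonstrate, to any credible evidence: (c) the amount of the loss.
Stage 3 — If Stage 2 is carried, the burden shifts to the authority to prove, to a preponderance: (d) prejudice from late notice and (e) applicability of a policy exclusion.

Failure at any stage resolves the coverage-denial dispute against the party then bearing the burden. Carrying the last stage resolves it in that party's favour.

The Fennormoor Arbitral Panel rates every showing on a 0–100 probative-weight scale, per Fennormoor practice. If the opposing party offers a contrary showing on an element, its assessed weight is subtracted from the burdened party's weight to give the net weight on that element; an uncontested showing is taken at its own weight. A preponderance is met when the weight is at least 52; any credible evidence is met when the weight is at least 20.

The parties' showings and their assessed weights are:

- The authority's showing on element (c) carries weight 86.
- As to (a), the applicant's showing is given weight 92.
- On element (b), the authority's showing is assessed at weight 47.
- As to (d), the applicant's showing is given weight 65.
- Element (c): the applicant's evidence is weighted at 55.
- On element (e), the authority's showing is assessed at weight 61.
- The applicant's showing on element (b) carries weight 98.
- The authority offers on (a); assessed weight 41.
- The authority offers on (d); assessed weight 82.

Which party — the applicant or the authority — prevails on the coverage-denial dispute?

Stage 1 (applicant, a preponderance, weight is at least 52): (a) net 92−41=51 < 52 — fails; (b) net 98−47=51 < 52 — fails.
  Not every element is met, so the applicant fails to carry Stage 1.
The analysis ends at Stage 1; the authority prevails.

authority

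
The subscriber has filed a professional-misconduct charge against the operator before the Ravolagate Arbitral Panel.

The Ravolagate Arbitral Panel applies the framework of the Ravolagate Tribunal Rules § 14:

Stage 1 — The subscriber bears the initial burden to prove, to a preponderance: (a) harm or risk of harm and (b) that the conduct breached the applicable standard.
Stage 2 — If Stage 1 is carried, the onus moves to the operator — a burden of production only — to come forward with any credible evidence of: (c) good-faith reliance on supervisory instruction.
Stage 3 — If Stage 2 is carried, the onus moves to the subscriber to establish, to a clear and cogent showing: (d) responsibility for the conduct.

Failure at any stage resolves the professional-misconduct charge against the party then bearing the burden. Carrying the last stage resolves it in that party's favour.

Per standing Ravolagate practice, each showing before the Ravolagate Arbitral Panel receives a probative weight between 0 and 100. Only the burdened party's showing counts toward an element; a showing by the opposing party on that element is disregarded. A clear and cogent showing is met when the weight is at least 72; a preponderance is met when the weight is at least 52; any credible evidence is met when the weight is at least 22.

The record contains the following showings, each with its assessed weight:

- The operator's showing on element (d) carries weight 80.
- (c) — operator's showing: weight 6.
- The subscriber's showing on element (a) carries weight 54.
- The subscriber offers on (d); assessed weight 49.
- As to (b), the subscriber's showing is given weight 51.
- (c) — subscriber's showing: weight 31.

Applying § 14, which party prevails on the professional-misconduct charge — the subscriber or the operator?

operator

At Stage 1 the subscriber must meet a preponderance (weight is at least 52): on (a) the weight is 54, ≥ 52, so (a) meets the standard; on (b) the weight is 51, which does not reach 52, so (b) does not meet the standard.
  Stage 1 not carried; the subscriber fails its burden.
The operator prevails.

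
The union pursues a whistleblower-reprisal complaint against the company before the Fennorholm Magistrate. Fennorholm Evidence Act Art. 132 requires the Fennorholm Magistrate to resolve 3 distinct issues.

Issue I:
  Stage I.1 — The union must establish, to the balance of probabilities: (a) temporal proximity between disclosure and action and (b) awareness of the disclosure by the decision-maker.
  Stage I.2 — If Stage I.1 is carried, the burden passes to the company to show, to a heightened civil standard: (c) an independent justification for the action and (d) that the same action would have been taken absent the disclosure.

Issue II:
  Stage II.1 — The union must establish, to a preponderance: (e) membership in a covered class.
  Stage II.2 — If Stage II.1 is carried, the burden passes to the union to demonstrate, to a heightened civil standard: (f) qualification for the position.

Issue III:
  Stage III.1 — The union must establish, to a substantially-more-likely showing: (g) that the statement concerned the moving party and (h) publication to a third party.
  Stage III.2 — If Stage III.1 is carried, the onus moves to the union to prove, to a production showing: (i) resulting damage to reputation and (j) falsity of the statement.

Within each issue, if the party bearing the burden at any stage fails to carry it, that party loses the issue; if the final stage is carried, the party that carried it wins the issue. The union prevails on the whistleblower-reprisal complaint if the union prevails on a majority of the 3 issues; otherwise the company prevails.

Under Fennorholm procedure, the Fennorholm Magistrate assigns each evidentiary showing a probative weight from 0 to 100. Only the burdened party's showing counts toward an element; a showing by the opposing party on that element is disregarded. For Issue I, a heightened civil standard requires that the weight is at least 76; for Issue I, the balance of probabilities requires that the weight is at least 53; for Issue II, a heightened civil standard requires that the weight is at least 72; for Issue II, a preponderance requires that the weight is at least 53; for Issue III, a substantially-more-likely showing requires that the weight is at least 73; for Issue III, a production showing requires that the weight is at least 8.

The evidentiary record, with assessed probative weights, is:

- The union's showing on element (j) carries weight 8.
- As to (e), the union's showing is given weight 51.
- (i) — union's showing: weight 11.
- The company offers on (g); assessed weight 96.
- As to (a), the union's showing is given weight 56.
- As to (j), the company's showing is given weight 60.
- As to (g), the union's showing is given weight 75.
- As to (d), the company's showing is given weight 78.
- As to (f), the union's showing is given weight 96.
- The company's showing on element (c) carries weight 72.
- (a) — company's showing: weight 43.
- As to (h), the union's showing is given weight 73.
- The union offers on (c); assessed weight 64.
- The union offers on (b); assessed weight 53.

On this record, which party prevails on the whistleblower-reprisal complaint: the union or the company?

union

— Issue I —
Stage I.1 (union, the balance of probabilities, weight is at least 53): (a) 56 (company's 43 disregarded) ≥ 53 — meets; (b) 53 ≥ 53 — meets.
  Stage I.1 is satisfied; the onus moves to the company.
Stage I.2 (company, a heightened civil standard, weight is at least 76): (c) 72 (union's 64 disregarded) < 76 — fails; (d) 78 ≥ 76 — meets.
  Not every element is met, so the company fails to carry Stage I.2.
The analysis ends at Stage I.2; the union prevails on this issue.
— Issue II —
At Stage II.1 the union must meet a preponderance (weight is at least 53): on (e) the weight is 51, < 53, so (e) does not meet the standard.
  The union does not carry Stage II.1.
The company prevails on this issue.
— Issue III —
Stage III.1 (union, a substantially-more-likely showing, weight is at least 73): (g) 75 (company's 96 disregarded) ≥ 73 — meets; (h) 73 ≥ 73 — meets.
  Stage III.1 carried; the burden remains with the union.
Stage III.2 (union, a production showing, weight is at least 8): (i) 11 ≥ 8 — meets; (j) 8 (company's 60 disregarded) ≥ 8 — meets.
  All elements met at the final stage.
Every stage carried; the union prevails on this issue.
Per-issue: Issue I → union; Issue II → company; Issue III → union. The union must prevail on a majority of issues; overall, the union prevails.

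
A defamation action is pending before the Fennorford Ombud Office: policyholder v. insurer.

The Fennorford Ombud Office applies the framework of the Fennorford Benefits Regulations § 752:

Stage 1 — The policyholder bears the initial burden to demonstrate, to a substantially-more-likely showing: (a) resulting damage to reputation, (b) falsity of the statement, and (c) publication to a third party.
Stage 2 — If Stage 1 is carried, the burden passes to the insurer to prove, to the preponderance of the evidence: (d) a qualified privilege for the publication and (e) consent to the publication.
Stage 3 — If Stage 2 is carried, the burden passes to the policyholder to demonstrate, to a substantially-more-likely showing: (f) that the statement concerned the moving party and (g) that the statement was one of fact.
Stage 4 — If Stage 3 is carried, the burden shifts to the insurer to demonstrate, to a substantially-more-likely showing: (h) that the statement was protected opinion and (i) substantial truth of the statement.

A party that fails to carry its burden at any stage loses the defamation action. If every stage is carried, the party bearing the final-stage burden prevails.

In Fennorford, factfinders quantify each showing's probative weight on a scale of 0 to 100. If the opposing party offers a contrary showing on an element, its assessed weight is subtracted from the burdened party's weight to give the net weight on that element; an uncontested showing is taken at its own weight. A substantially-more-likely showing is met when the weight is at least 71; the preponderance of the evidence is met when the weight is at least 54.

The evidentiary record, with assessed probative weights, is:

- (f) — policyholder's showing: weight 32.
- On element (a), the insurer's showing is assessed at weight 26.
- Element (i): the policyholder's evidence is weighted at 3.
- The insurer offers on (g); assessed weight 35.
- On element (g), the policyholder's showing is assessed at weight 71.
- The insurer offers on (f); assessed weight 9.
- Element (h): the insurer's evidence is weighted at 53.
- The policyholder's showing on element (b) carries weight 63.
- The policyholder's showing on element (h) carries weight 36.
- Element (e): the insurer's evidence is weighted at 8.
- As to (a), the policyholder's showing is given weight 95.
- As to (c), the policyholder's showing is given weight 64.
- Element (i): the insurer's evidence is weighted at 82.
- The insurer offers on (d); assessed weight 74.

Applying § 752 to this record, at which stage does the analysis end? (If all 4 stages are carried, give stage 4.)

Stage 1 — burden on policyholder; standard: a substantially-more-likely showing (weight is at least 71).
    (a): 95 − 26 = 69 < 71 [not met]
    (b): 63 < 71 [not met]
    (c): 64 < 71 [not met]
  The policyholder does not carry Stage 1.
The analysis ends at Stage 1; the insurer prevails.

stage 1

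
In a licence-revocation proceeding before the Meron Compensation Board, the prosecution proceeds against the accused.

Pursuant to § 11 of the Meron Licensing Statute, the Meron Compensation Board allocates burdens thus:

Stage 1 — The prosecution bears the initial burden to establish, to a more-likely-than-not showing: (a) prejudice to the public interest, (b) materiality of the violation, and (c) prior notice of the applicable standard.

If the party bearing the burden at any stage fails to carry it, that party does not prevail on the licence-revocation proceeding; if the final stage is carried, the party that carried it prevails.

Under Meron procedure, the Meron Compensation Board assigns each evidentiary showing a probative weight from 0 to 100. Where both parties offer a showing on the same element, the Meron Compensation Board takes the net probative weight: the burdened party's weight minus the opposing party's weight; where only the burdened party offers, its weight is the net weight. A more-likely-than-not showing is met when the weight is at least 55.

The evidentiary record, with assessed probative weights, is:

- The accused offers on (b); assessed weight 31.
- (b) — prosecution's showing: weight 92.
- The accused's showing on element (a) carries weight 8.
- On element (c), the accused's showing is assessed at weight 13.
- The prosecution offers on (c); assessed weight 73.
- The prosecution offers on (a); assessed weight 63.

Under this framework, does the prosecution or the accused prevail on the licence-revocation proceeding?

prosecution

Stage 1 — burden on prosecution; standard: a more-likely-than-not showing (weight is at least 55).
    (a): 63 − 8 = 55 ≥ 55 [met]
    (b): 92 − 31 = 61 ≥ 55 [met]
    (c): 73 − 13 = 60 ≥ 55 [met]
  All elements met at the final stage.
With every stage satisfied, the prosecution prevails.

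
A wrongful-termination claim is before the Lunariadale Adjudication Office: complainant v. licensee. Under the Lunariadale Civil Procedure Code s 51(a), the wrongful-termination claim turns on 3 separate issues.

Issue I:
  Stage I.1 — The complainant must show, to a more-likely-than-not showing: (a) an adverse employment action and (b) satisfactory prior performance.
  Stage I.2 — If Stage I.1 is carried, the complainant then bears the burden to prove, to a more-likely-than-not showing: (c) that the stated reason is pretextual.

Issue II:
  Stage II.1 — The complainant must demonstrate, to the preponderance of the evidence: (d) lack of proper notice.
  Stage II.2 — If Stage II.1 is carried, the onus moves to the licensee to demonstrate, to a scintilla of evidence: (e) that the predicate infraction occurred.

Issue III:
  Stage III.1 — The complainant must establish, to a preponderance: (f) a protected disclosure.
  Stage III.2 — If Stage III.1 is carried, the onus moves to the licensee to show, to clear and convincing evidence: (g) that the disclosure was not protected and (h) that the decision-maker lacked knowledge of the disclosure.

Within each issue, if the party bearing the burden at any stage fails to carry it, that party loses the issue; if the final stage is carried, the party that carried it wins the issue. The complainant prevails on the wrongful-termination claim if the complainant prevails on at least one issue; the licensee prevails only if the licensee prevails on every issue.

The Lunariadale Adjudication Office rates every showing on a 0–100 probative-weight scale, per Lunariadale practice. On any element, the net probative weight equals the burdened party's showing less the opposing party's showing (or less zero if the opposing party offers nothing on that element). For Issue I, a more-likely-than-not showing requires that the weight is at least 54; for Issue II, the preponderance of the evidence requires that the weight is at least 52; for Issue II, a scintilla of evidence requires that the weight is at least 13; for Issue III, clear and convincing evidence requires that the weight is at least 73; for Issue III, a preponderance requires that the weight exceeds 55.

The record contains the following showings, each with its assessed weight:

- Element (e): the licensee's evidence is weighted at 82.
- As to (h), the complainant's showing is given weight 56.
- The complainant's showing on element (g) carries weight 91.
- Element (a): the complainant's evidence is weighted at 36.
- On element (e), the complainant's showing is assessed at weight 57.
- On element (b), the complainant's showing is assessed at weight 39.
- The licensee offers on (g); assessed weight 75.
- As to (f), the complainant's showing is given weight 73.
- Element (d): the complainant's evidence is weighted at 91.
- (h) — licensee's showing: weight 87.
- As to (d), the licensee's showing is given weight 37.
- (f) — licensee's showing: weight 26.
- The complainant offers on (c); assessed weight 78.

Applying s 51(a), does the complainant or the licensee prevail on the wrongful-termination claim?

— Issue I —
Stage I.1 (complainant, a more-likely-than-not showing, weight is at least 54): (a) 36 < 54 — fails; (b) 39 < 54 — fails.
  Not every element is met, so the complainant fails to carry Stage I.1.
The analysis ends at Stage I.1; the licensee prevails on this issue.
— Issue II —
Stage II.1 — burden on complainant; standard: the preponderance of the evidence (weight is at least 52).
    (d): 91 − 37 = 54 ≥ 52 [met]
  Stage II.1 is satisfied; the onus moves to the licensee.
Stage II.2 — burden on licensee; standard: a scintilla of evidence (weight is at least 13).
    (e): 82 − 57 = 25 ≥ 13 [met]
  Stage II.2 carried; the final stage is satisfied.
Every stage carried; the licensee prevails on this issue.
— Issue III —
Stage III.1 — burden on complainant; standard: a preponderance (weight exceeds 55).
    (f): 73 − 26 = 47 ≤ 55 [not met]
  Not every element is met, so the complainant fails to carry Stage III.1.
The licensee prevails on this issue.
Per-issue: Issue I → licensee; Issue II → licensee; Issue III → licensee. The complainant must prevail on at least one issue; overall, the licensee prevails.

licensee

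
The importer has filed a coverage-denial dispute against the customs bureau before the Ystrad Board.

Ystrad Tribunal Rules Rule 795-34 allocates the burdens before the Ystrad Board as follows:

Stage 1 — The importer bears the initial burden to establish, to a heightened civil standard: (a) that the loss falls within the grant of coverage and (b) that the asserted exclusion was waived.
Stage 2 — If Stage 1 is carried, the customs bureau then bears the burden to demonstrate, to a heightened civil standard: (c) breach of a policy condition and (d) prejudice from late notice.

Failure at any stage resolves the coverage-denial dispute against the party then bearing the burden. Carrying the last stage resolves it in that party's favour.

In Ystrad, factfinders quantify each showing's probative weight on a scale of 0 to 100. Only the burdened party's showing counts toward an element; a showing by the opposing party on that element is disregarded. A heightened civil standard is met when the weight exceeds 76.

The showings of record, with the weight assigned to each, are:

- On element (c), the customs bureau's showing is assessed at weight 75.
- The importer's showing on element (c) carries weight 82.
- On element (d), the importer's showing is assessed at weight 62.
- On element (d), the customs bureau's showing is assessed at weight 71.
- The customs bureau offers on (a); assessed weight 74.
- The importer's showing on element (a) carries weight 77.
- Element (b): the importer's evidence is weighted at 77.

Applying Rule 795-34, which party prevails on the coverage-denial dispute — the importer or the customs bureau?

importer

Stage 1 — burden on importer; standard: a heightened civil standard (weight exceeds 76).
    (a): 77 (customs bureau's 74 disregarded) > 76 [met]
    (b): 77 > 76 [met]
  Stage 1 is satisfied; the onus moves to the customs bureau.
Stage 2 — burden on customs bureau; standard: a heightened civil standard (weight exceeds 76).
    (c): 75 (importer's 82 disregarded) ≤ 76 [not met]
    (d): 71 (importer's 62 disregarded) ≤ 76 [not met]
  Stage 2 not carried; the customs bureau fails its burden.
The analysis ends at Stage 2; the importer prevails.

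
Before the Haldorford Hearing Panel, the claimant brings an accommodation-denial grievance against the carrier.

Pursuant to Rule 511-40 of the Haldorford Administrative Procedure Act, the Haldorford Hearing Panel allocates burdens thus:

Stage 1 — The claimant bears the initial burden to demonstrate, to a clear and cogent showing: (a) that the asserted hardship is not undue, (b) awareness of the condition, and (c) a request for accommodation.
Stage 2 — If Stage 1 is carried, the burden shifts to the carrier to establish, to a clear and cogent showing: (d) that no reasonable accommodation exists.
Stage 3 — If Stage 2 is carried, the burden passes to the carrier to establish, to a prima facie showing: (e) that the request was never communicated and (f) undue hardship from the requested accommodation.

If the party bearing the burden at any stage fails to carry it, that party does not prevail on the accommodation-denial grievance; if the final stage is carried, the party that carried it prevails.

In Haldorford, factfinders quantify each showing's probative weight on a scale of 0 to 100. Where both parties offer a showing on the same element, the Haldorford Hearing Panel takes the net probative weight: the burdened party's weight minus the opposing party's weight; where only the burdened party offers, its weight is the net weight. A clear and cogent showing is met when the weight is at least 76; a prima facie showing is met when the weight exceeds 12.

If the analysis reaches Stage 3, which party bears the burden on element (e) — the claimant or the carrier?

Stage 3's rule assigns the burden to the carrier (to a prima facie showing).

carrier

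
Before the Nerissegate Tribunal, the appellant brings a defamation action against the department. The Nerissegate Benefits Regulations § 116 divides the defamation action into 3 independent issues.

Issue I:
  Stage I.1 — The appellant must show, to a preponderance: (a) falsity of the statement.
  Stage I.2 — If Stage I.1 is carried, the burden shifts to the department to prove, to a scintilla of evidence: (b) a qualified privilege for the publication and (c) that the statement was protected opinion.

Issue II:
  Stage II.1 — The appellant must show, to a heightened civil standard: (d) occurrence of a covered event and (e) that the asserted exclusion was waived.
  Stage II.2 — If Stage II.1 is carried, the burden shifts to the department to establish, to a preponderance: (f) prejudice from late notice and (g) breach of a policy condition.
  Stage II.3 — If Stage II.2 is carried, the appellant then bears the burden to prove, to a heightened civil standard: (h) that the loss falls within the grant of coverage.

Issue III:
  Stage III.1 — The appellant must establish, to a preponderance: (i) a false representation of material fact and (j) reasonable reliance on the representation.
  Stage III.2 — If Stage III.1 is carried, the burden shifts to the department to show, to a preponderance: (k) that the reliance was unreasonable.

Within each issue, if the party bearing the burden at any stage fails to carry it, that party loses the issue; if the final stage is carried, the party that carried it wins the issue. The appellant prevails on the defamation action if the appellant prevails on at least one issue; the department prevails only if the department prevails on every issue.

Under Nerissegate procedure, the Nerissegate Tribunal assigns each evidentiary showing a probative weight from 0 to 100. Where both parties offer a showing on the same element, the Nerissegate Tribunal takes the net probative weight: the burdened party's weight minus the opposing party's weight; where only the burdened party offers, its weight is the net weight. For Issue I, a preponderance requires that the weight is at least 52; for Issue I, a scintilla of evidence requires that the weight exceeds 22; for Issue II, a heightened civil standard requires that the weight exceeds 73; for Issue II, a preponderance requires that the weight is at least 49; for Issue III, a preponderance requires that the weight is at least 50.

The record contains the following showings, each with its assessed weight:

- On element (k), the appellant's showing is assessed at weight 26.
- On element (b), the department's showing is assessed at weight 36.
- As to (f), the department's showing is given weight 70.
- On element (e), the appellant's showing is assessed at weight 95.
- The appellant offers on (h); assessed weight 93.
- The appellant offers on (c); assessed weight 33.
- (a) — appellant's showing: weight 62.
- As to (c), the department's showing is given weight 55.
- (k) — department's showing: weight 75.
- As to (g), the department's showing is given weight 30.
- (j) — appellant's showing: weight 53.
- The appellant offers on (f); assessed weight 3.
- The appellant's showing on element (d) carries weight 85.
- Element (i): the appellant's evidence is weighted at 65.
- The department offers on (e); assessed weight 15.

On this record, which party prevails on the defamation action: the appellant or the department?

— Issue I —
At Stage I.1 the appellant must meet a preponderance (weight is at least 52): on (a) the weight is 62, ≥ 52, so (a) meets the standard.
  Stage I.1 carried; the burden shifts to the department.
At Stage I.2 the department must meet a scintilla of evidence (weight exceeds 22): on (b) the weight is 36, > 22, so (b) meets the standard; on (c) the weight is 55 less the opposing 33 gives net 22, ≤ 22, so (c) does not meet the standard.
  Not every element is met, so the department fails to carry Stage I.2.
The analysis ends at Stage I.2; the appellant prevails on this issue.
— Issue II —
Stage II.1 — burden on appellant; standard: a heightened civil standard (weight exceeds 73).
    (d): 85 > 73 [met]
    (e): 95 − 15 = 80 > 73 [met]
  All elements met. The burden passes to the department.
Stage II.2 — burden on department; standard: a preponderance (weight is at least 49).
    (f): 70 − 3 = 67 ≥ 49 [met]
    (g): 30 < 49 [not met]
  The department does not carry Stage II.2.
The analysis ends at Stage II.2; the appellant prevails on this issue.
— Issue III —
Stage III.1 — burden on appellant; standard: a preponderance (weight is at least 50).
    (i): 65 ≥ 50 [met]
    (j): 53 ≥ 50 [met]
  Stage III.1 is satisfied; the onus moves to the department.
Stage III.2 — burden on department; standard: a preponderance (weight is at least 50).
    (k): 75 − 26 = 49 < 50 [not met]
  Not every element is met, so the department fails to carry Stage III.2.
The appellant prevails on this issue.
Per-issue: Issue I → appellant; Issue II → appellant; Issue III → appellant. The appellant must prevail on at least one issue; overall, the appellant prevails.

appellant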